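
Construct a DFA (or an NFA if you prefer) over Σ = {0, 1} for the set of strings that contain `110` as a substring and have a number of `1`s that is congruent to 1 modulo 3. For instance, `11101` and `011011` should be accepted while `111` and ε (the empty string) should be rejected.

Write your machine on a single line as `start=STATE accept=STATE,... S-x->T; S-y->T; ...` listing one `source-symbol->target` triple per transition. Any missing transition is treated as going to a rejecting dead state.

start=A; accept=L; A-0->A; A-1->B; B-0->C; B-1->D; C-0->C; C-1->E; D-0->F; D-1->G; E-0->H; E-1->G; F-0->F; F-1->I; G-0->I; G-1->J; H-0->H; H-1->K; I-0->I; I-1->L; J-0->L; J-1->D; K-0->A; K-1->J; L-0->L; L-1->F

Build one automaton per condition and run them in lockstep. The first has 4 states tracking whether and how much of `110` has been seen; the second has 3 states tracking the count of `1`s modulo 3. A product state is a pair (one from each), accepting exactly when both do.
With 12 states:
       0  1 
>  A   A  B 
   B   C  D 
   C   C  E 
   D   F  G 
   E   H  G 
   F   F  I 
   G   I  J 
   H   H  K 
   I   I  L 
   J   L  D 
   K   A  J 
 * L   L  F 
(> = start, * = accepting)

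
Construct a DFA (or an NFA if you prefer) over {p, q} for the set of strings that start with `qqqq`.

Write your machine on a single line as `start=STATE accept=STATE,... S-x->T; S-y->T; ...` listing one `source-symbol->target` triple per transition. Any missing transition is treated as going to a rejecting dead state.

Check the first 4 symbols one by one: s0 through s3 record how many have matched `qqqq` so far; any wrong symbol goes to the dead state s5. After all 4 match we enter the accepting sink s4.
6 states suffice.
        p   q  
>  s0   s5  s1 
   s1   s5  s2 
   s2   s5  s3 
   s3   s5  s4 
 * s4   s4  s4 
   s5   s5  s5 
(> = start, * = accepting)

start=s0; accept=s4; s0-p->s5; s0-q->s1; s1-p->s5; s1-q->s2; s2-p->s5; s2-q->s3; s3-p->s5; s3-q->s4; s4-p->s4; s4-q->s4; s5-p->s5; s5-q->s5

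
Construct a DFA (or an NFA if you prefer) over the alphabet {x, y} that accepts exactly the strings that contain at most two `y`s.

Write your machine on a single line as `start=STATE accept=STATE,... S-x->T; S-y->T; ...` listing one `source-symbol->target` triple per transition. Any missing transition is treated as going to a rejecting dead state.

start=q0; accept=q0,q1,q2; q0-x->q0; q0-y->q1; q1-x->q1; q1-y->q2; q2-x->q2; q2-y->q3; q3-x->q3; q3-y->q3

Count `y`s, saturating at 3: states q0 through q2 mean 0 through 2 `y`s seen; q3 means more than 2. Each `y` increments (capped at q3); other symbols loop. Accept from {q0, q1, q2}.
4 states suffice.
        x   y  
>* q0   q0  q1 
 * q1   q1  q2 
 * q2   q2  q3 
   q3   q3  q3 
(> = start, * = accepting)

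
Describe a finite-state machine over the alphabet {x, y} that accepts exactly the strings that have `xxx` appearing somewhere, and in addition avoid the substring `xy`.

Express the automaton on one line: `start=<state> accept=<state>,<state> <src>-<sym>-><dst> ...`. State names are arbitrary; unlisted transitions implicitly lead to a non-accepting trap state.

start=q0 accept=q4 q0-x->q1 q0-y->q0 q1-x->q2 q1-y->q3 q2-x->q4 q2-y->q3 q3-x->q3 q3-y->q3 q4-x->q4 q4-y->q3

Run two small machines in parallel and take their product. One (4 states) tracks whether and how much of `xxx` has been seen; the other (3 states) tracks partial matches of the forbidden pattern `xy`. Each combined state is a pair, one component from each; accept when both components accept. After merging equivalent states the machine shrinks.
With 5 states:
        x   y  
>  q0   q1  q0 
   q1   q2  q3 
   q2   q4  q3 
   q3   q3  q3 
 * q4   q4  q3 
(> = start, * = accepting)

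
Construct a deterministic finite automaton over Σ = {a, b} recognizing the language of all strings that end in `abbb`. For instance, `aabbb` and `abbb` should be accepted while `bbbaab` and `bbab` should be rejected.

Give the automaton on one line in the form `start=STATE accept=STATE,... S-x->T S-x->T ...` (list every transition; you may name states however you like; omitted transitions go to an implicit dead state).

Let each state record the length of the longest suffix of the input read so far that is also a prefix of `abbb`. q1 means the last symbol is `a`; q2 means the last 2 symbols are `ab`; q3 means the last 3 symbols are `abb`; q4 means the last 4 symbols are `abbb`. Accept only at q4, where the string currently ends in `abbb`.
5 states suffice.
        a   b  
>  q0   q1  q0 
   q1   q1  q2 
   q2   q1  q3 
   q3   q1  q4 
 * q4   q1  q0 
(> = start, * = accepting)

start=q0 accept=q4 q0-a->q1 q0-b->q0 q1-a->q1 q1-b->q2 q2-a->q1 q2-b->q3 q3-a->q1 q3-b->q4 q4-a->q1 q4-b->q0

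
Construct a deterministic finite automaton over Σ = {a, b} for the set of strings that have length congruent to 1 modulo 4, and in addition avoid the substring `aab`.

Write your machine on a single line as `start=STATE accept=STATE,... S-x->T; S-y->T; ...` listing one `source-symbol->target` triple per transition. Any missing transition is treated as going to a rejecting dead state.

Handle the two conditions separately and then intersect. The first has 4 states tracking the input length modulo 4; the second has 4 states tracking partial matches of the forbidden pattern `aab`. A product state is a pair (one from each), accepting exactly when both do. Minimizing collapses redundant product states.
13 states suffice.
          a    b  
>  q0     q1   q2 
 * q1     q3   q4 
 * q2     q5   q4 
   q3     q6   q7 
   q4     q8   q9 
   q5     q6   q9 
   q6    q10   q7 
   q7     q7   q7 
   q8    q10   q0 
   q9    q11   q0 
   q10   q12   q7 
   q11   q12   q2 
 * q12    q3   q7 
(> = start, * = accepting)

start=q0; accept=q1,q2,q12; q0-a->q1; q0-b->q2; q1-a->q3; q1-b->q4; q2-a->q5; q2-b->q4; q3-a->q6; q3-b->q7; q4-a->q8; q4-b->q9; q5-a->q6; q5-b->q9; q6-a->q10; q6-b->q7; q7-a->q7; q7-b->q7; q8-a->q10; q8-b->q0; q9-a->q11; q9-b->q0; q10-a->q12; q10-b->q7; q11-a->q12; q11-b->q2; q12-a->q3; q12-b->q7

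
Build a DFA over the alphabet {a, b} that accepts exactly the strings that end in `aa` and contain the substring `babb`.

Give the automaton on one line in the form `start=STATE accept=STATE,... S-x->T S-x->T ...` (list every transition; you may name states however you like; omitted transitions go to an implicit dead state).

Run two small machines in parallel and take their product. One (3 states) tracks how much of the suffix `aa` has currently been matched; the other (5 states) tracks whether and how much of `babb` has been seen. Each combined state is a pair, one component from each; accept when both components accept. Equivalent product states are then merged.
        a   b  
>  S0   S0  S1 
   S1   S2  S1 
   S2   S0  S3 
   S3   S2  S4 
   S4   S5  S4 
   S5   S6  S4 
 * S6   S6  S4 
(> = start, * = accepting)

start=S0 accept=S6 S0-a->S0 S0-b->S1 S1-a->S2 S1-b->S1 S2-a->S0 S2-b->S3 S3-a->S2 S3-b->S4 S4-a->S5 S4-b->S4 S5-a->S6 S5-b->S4 S6-a->S6 S6-b->S4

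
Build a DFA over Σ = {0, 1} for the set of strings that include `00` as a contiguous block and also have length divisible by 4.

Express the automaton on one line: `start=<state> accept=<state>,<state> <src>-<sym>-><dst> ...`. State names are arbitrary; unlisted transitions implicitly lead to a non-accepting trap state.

Build one automaton per condition and run them in lockstep. One (3 states) tracks whether and how much of `00` has been seen; the other (4 states) tracks the input length modulo 4. Each combined state is a pair, one component from each; accept when both components accept.
12 states suffice.
          0    1  
>  s0     s1   s2 
   s1     s3   s4 
   s2     s5   s4 
   s3     s6   s6 
   s4     s7   s8 
   s5     s6   s8 
   s6     s9   s9 
   s7     s9   s0 
   s8    s10   s0 
 * s9    s11  s11 
   s10   s11   s2 
   s11    s3   s3 
(> = start, * = accepting)

start=s0 accept=s9 s0-0->s1 s0-1->s2 s1-0->s3 s1-1->s4 s2-0->s5 s2-1->s4 s3-0->s6 s3-1->s6 s4-0->s7 s4-1->s8 s5-0->s6 s5-1->s8 s6-0->s9 s6-1->s9 s7-0->s9 s7-1->s0 s8-0->s10 s8-1->s0 s9-0->s11 s9-1->s11 s10-0->s11 s10-1->s2 s11-0->s3 s11-1->s3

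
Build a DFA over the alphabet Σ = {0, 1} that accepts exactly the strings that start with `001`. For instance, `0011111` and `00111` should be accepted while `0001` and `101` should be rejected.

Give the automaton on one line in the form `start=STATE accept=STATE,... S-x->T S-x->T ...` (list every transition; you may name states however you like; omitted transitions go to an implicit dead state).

Walk along `001` while the input agrees: from A take `0` to B, and so on. Any deviation drops to the rejecting sink E. Once D is reached the prefix is confirmed and every continuation is accepted.
5 states suffice.
       0  1 
>  A   B  E 
   B   C  E 
   C   E  D 
 * D   D  D 
   E   E  E 
(> = start, * = accepting)

start=A accept=D A-0->B A-1->E B-0->C B-1->E C-0->E C-1->D D-0->D D-1->D E-0->E E-1->E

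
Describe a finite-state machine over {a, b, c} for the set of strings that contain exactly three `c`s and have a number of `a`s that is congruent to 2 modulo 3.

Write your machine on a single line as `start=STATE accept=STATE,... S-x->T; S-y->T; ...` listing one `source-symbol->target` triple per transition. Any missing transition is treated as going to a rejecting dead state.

start=s0; accept=s12; s0-a->s1; s0-b->s0; s0-c->s2; s1-a->s3; s1-b->s1; s1-c->s4; s2-a->s4; s2-b->s2; s2-c->s5; s3-a->s0; s3-b->s3; s3-c->s6; s4-a->s6; s4-b->s4; s4-c->s7; s5-a->s7; s5-b->s5; s5-c->s8; s6-a->s2; s6-b->s6; s6-c->s9; s7-a->s9; s7-b->s7; s7-c->s10; s8-a->s10; s8-b->s8; s8-c->s11; s9-a->s5; s9-b->s9; s9-c->s12; s10-a->s12; s10-b->s10; s10-c->s11; s11-a->s11; s11-b->s11; s11-c->s11; s12-a->s8; s12-b->s12; s12-c->s11

Build one automaton per condition and run them in lockstep. The first has 5 states tracking the count of `c`s, saturating at 4; the second has 3 states tracking the count of `a`s modulo 3. A product state is a pair (one from each), accepting exactly when both do. Equivalent product states are then merged.
          a    b    c  
>  s0     s1   s0   s2 
   s1     s3   s1   s4 
   s2     s4   s2   s5 
   s3     s0   s3   s6 
   s4     s6   s4   s7 
   s5     s7   s5   s8 
   s6     s2   s6   s9 
   s7     s9   s7  s10 
   s8    s10   s8  s11 
   s9     s5   s9  s12 
   s10   s12  s10  s11 
   s11   s11  s11  s11 
 * s12    s8  s12  s11 
(> = start, * = accepting)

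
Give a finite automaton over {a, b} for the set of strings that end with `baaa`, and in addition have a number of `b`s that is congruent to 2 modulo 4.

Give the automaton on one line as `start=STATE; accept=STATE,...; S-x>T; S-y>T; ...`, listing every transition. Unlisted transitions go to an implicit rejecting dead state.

Handle the two conditions separately and then intersect. One (5 states) tracks how much of the suffix `baaa` has currently been matched; the other (4 states) tracks the count of `b`s modulo 4. Each combined state is a pair, one component from each; accept when both components accept.
With 20 states:
          a    b  
>  S0     S0   S1 
   S1     S2   S3 
   S2     S4   S3 
   S3     S5   S6 
   S4     S7   S3 
   S5     S8   S6 
   S6     S9  S10 
   S7    S11   S3 
   S8    S12   S6 
   S9    S13  S10 
   S10   S14   S1 
   S11   S11   S3 
 * S12   S15   S6 
   S13   S16  S10 
   S14   S17   S1 
   S15   S15   S6 
   S16   S18  S10 
   S17   S19   S1 
   S18   S18  S10 
   S19    S0   S1 
(> = start, * = accepting)

start=S0; accept=S12; S0-a>S0; S0-b>S1; S1-a>S2; S1-b>S3; S2-a>S4; S2-b>S3; S3-a>S5; S3-b>S6; S4-a>S7; S4-b>S3; S5-a>S8; S5-b>S6; S6-a>S9; S6-b>S10; S7-a>S11; S7-b>S3; S8-a>S12; S8-b>S6; S9-a>S13; S9-b>S10; S10-a>S14; S10-b>S1; S11-a>S11; S11-b>S3; S12-a>S15; S12-b>S6; S13-a>S16; S13-b>S10; S14-a>S17; S14-b>S1; S15-a>S15; S15-b>S6; S16-a>S18; S16-b>S10; S17-a>S19; S17-b>S1; S18-a>S18; S18-b>S10; S19-a>S0; S19-b>S1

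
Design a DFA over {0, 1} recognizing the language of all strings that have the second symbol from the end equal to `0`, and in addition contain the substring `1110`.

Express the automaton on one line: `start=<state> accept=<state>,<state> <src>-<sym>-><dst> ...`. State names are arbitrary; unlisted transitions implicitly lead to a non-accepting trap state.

Build one automaton per condition and run them in lockstep. One (7 states) tracks the last 2 symbols read; the other (5 states) tracks whether and how much of `1110` has been seen. Each combined state is a pair, one component from each; accept when both components accept.
With 12 states:
          0    1  
>  q0     q1   q2 
   q1     q3   q4 
   q2     q5   q6 
   q3     q3   q4 
   q4     q5   q6 
   q5     q3   q4 
   q6     q5   q7 
   q7     q8   q7 
   q8     q9  q10 
 * q9     q9  q10 
 * q10    q8  q11 
   q11    q8  q11 
(> = start, * = accepting)

start=q0 accept=q9,q10 q0-0->q1 q0-1->q2 q1-0->q3 q1-1->q4 q2-0->q5 q2-1->q6 q3-0->q3 q3-1->q4 q4-0->q5 q4-1->q6 q5-0->q3 q5-1->q4 q6-0->q5 q6-1->q7 q7-0->q8 q7-1->q7 q8-0->q9 q8-1->q10 q9-0->q9 q9-1->q10 q10-0->q8 q10-1->q11 q11-0->q8 q11-1->q11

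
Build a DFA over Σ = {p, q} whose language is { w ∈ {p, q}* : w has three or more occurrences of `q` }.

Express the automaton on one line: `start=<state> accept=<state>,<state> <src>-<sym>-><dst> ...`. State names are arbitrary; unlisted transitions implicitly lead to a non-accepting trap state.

start=S0 accept=S3,S4 S0-p->S0 S0-q->S1 S1-p->S1 S1-q->S2 S2-p->S2 S2-q->S3 S3-p->S3 S3-q->S4 S4-p->S4 S4-q->S4

Count `q`s, saturating at 4: states S0 through S3 mean 0 through 3 `q`s seen; S4 means more than 3. Each `q` increments (capped at S4); other symbols loop. Accept from {S3, S4}.
With 5 states:
        p   q  
>  S0   S0  S1 
   S1   S1  S2 
   S2   S2  S3 
 * S3   S3  S4 
 * S4   S4  S4 
(> = start, * = accepting)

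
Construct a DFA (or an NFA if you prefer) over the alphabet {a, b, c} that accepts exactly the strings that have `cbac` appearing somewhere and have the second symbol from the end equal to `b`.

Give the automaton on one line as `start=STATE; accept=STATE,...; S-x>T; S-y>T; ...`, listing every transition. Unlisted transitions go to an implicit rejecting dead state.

start=q0; accept=q6,q7; q0-a>q0; q0-b>q0; q0-c>q1; q1-a>q0; q1-b>q2; q1-c>q1; q2-a>q3; q2-b>q0; q2-c>q1; q3-a>q0; q3-b>q0; q3-c>q4; q4-a>q4; q4-b>q5; q4-c>q4; q5-a>q6; q5-b>q7; q5-c>q6; q6-a>q4; q6-b>q5; q6-c>q4; q7-a>q6; q7-b>q7; q7-c>q6

Handle the two conditions separately and then intersect. One (5 states) tracks whether and how much of `cbac` has been seen; the other (13 states) tracks the last 2 symbols read. Each combined state is a pair, one component from each; accept when both components accept. Equivalent product states are then merged.
8 states suffice.
        a   b   c  
>  q0   q0  q0  q1 
   q1   q0  q2  q1 
   q2   q3  q0  q1 
   q3   q0  q0  q4 
   q4   q4  q5  q4 
   q5   q6  q7  q6 
 * q6   q4  q5  q4 
 * q7   q6  q7  q6 
(> = start, * = accepting)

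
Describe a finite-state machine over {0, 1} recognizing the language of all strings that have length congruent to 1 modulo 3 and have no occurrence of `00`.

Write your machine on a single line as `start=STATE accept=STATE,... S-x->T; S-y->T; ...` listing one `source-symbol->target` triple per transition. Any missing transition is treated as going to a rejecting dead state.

Build one automaton per condition and run them in lockstep. The first has 3 states tracking the input length modulo 3; the second has 3 states tracking partial matches of the forbidden pattern `00`. A product state is a pair (one from each), accepting exactly when both do. After merging equivalent states the machine shrinks.
A 7-state machine:
        0   1  
>  q0   q1  q2 
 * q1   q3  q4 
 * q2   q5  q4 
   q3   q3  q3 
   q4   q6  q0 
   q5   q3  q0 
   q6   q3  q2 
(> = start, * = accepting)

start=q0; accept=q1,q2; q0-0->q1; q0-1->q2; q1-0->q3; q1-1->q4; q2-0->q5; q2-1->q4; q3-0->q3; q3-1->q3; q4-0->q6; q4-1->q0; q5-0->q3; q5-1->q0; q6-0->q3; q6-1->q2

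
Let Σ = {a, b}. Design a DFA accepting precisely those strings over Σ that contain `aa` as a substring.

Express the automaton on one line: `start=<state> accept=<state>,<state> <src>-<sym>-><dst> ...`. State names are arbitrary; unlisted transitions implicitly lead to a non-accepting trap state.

start=s0 accept=s2 s0-a->s1 s0-b->s0 s1-a->s2 s1-b->s0 s2-a->s2 s2-b->s2

States s0..s1 record the length of the longest prefix of `aa` that matches the current input suffix. Reaching s2 means `aa` has been seen, and we stay there forever. Accept from s2.
        a   b  
>  s0   s1  s0 
   s1   s2  s0 
 * s2   s2  s2 
(> = start, * = accepting)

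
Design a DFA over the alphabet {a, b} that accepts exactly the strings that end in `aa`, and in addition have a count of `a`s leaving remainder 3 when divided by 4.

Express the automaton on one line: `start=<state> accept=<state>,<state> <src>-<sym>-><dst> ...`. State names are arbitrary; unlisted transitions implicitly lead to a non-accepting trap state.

start=q0 accept=q3 q0-a->q1 q0-b->q0 q1-a->q2 q1-b->q1 q2-a->q3 q2-b->q4 q3-a->q0 q3-b->q5 q4-a->q5 q4-b->q4 q5-a->q0 q5-b->q5

Handle the two conditions separately and then intersect. One (3 states) tracks how much of the suffix `aa` has currently been matched; the other (4 states) tracks the count of `a`s modulo 4. Each combined state is a pair, one component from each; accept when both components accept. Minimizing collapses redundant product states.
6 states suffice.
        a   b  
>  q0   q1  q0 
   q1   q2  q1 
   q2   q3  q4 
 * q3   q0  q5 
   q4   q5  q4 
   q5   q0  q5 
(> = start, * = accepting)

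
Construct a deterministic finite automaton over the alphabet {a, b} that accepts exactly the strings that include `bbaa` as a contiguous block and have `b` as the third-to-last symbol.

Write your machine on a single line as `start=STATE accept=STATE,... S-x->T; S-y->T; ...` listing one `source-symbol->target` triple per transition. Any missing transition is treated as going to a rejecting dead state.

start=S0; accept=S4,S9,S10,S11; S0-a->S0; S0-b->S1; S1-a->S0; S1-b->S2; S2-a->S3; S2-b->S2; S3-a->S4; S3-b->S1; S4-a->S5; S4-b->S6; S5-a->S5; S5-b->S6; S6-a->S7; S6-b->S8; S7-a->S4; S7-b->S9; S8-a->S10; S8-b->S11; S9-a->S7; S9-b->S8; S10-a->S4; S10-b->S9; S11-a->S10; S11-b->S11

Run two small machines in parallel and take their product. One (5 states) tracks whether and how much of `bbaa` has been seen; the other (15 states) tracks the last 3 symbols read. Each combined state is a pair, one component from each; accept when both components accept. Minimizing collapses redundant product states.
          a    b  
>  S0     S0   S1 
   S1     S0   S2 
   S2     S3   S2 
   S3     S4   S1 
 * S4     S5   S6 
   S5     S5   S6 
   S6     S7   S8 
   S7     S4   S9 
   S8    S10  S11 
 * S9     S7   S8 
 * S10    S4   S9 
 * S11   S10  S11 
(> = start, * = accepting)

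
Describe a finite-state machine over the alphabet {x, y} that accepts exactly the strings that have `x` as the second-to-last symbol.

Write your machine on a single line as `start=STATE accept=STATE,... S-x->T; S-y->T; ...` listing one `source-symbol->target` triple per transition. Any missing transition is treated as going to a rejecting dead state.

A DFA must remember the last 2 symbols (since which symbol is second-to-last isn't known until the input ends). Use one state per possible window of the last ≤2 symbols; accept from those whose window starts with `x`.
7 states suffice.
       x  y 
>  A   B  C 
   B   D  E 
   C   F  G 
 * D   D  E 
 * E   F  G 
   F   D  E 
   G   F  G 
(> = start, * = accepting)

start=A; accept=D,E; A-x->B; A-y->C; B-x->D; B-y->E; C-x->F; C-y->G; D-x->D; D-y->E; E-x->F; E-y->G; F-x->D; F-y->E; G-x->F; G-y->G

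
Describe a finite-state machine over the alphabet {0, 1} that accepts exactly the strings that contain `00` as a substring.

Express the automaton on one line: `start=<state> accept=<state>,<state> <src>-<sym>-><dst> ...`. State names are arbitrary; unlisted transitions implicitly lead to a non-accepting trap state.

start=S0 accept=S2 S0-0->S1 S0-1->S0 S1-0->S2 S1-1->S0 S2-0->S2 S2-1->S2

States S0..S1 record the length of the longest prefix of `00` that matches the current input suffix. Reaching S2 means `00` has been seen, and we stay there forever. Accept from S2.
With 3 states:
        0   1  
>  S0   S1  S0 
   S1   S2  S0 
 * S2   S2  S2 
(> = start, * = accepting)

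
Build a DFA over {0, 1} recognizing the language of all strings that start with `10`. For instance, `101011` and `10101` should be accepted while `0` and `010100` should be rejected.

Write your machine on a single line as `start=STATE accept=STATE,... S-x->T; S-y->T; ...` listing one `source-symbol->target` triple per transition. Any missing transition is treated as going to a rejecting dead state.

start=S0; accept=S2; S0-0->S3; S0-1->S1; S1-0->S2; S1-1->S3; S2-0->S2; S2-1->S2; S3-0->S3; S3-1->S3

Walk along `10` while the input agrees: from S0 take `1` to S1, and so on. Any deviation drops to the rejecting sink S3. Once S2 is reached the prefix is confirmed and every continuation is accepted.
A 4-state machine:
        0   1  
>  S0   S3  S1 
   S1   S2  S3 
 * S2   S2  S2 
   S3   S3  S3 
(> = start, * = accepting)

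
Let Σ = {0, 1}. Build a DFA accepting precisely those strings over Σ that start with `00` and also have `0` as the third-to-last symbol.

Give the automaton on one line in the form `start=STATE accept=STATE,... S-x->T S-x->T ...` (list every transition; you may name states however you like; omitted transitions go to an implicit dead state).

Build one automaton per condition and run them in lockstep. One (4 states) tracks whether the input so far still matches the prefix `00`; the other (15 states) tracks the last 3 symbols read. Each combined state is a pair, one component from each; accept when both components accept. After merging equivalent states the machine shrinks.
An 11-state machine:
          0    1  
>  q0     q1   q2 
   q1     q3   q2 
   q2     q2   q2 
   q3     q4   q5 
 * q4     q4   q5 
 * q5     q6   q7 
 * q6     q3   q8 
 * q7     q9  q10 
   q8     q6   q7 
   q9     q3   q8 
   q10    q9  q10 
(> = start, * = accepting)

start=q0 accept=q4,q5,q6,q7 q0-0->q1 q0-1->q2 q1-0->q3 q1-1->q2 q2-0->q2 q2-1->q2 q3-0->q4 q3-1->q5 q4-0->q4 q4-1->q5 q5-0->q6 q5-1->q7 q6-0->q3 q6-1->q8 q7-0->q9 q7-1->q10 q8-0->q6 q8-1->q7 q9-0->q3 q9-1->q8 q10-0->q9 q10-1->q10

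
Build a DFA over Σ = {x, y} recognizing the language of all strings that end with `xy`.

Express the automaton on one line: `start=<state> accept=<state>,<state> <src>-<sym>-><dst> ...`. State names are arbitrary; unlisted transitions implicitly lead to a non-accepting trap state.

start=s0 accept=s2 s0-x->s1 s0-y->s0 s1-x->s1 s1-y->s2 s2-x->s1 s2-y->s0

Let each state record the length of the longest suffix of the input read so far that is also a prefix of `xy`. s1 means the last symbol is `x`; s2 means the last 2 symbols are `xy`. Accept only at s2, where the string currently ends in `xy`.
        x   y  
>  s0   s1  s0 
   s1   s1  s2 
 * s2   s1  s0 
(> = start, * = accepting)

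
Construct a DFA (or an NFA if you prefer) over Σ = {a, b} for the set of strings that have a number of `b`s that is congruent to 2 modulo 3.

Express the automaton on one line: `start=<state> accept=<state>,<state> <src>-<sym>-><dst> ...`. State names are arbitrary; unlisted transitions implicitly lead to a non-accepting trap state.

The only thing that matters is how many `b`s have appeared, reduced mod 3. Use one state per residue: s0 for 0, …, s2 for 2. Reading `b` moves to the next residue; anything else stays put. s2 is accepting.
3 states suffice.
        a   b  
>  s0   s0  s1 
   s1   s1  s2 
 * s2   s2  s0 
(> = start, * = accepting)

start=s0 accept=s2 s0-a->s0 s0-b->s1 s1-a->s1 s1-b->s2 s2-a->s2 s2-b->s0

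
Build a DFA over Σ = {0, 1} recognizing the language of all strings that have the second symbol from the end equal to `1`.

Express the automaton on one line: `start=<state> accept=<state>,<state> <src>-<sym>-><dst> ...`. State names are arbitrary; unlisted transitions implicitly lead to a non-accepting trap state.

start=A accept=F,G A-0->B A-1->C B-0->D B-1->E C-0->F C-1->G D-0->D D-1->E E-0->F E-1->G F-0->D F-1->E G-0->F G-1->G

Because acceptance depends on a position counted from the end, the machine has to buffer the most recent 2 symbols. Make each state the string of the last up-to-2 symbols read; on input `x` shift the window left and append `x`. Accept when the buffered window has length 2 and begins with `1`.
A 7-state machine:
       0  1 
>  A   B  C 
   B   D  E 
   C   F  G 
   D   D  E 
   E   F  G 
 * F   D  E 
 * G   F  G 
(> = start, * = accepting)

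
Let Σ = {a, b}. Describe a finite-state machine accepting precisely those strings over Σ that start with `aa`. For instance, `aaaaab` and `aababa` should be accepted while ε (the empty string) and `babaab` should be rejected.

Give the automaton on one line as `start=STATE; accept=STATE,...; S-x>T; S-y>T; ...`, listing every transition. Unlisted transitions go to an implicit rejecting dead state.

start=q0; accept=q2; q0-a>q1; q0-b>q3; q1-a>q2; q1-b>q3; q2-a>q2; q2-b>q2; q3-a>q3; q3-b>q3

Check the first 2 symbols one by one: q0 through q1 record how many have matched `aa` so far; any wrong symbol goes to the dead state q3. After all 2 match we enter the accepting sink q2.
4 states suffice.
        a   b  
>  q0   q1  q3 
   q1   q2  q3 
 * q2   q2  q2 
   q3   q3  q3 
(> = start, * = accepting)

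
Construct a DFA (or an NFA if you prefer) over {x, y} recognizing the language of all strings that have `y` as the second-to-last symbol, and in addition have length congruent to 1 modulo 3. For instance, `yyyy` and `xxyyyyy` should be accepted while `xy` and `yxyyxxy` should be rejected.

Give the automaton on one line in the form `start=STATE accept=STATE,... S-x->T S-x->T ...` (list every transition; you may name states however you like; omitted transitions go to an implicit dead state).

start=q0 accept=q13,q14 q0-x->q1 q0-y->q2 q1-x->q3 q1-y->q4 q2-x->q5 q2-y->q6 q3-x->q7 q3-y->q8 q4-x->q9 q4-y->q10 q5-x->q7 q5-y->q8 q6-x->q9 q6-y->q10 q7-x->q11 q7-y->q12 q8-x->q13 q8-y->q14 q9-x->q11 q9-y->q12 q10-x->q13 q10-y->q14 q11-x->q3 q11-y->q4 q12-x->q5 q12-y->q6 q13-x->q3 q13-y->q4 q14-x->q5 q14-y->q6

Run two small machines in parallel and take their product. One (7 states) tracks the last 2 symbols read; the other (3 states) tracks the input length modulo 3. Each combined state is a pair, one component from each; accept when both components accept.
15 states suffice.
          x    y  
>  q0     q1   q2 
   q1     q3   q4 
   q2     q5   q6 
   q3     q7   q8 
   q4     q9  q10 
   q5     q7   q8 
   q6     q9  q10 
   q7    q11  q12 
   q8    q13  q14 
   q9    q11  q12 
   q10   q13  q14 
   q11    q3   q4 
   q12    q5   q6 
 * q13    q3   q4 
 * q14    q5   q6 
(> = start, * = accepting)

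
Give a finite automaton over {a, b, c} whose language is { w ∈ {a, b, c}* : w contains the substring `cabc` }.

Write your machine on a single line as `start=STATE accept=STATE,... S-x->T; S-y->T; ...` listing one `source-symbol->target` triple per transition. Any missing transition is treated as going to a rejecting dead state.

States q0..q3 record the length of the longest prefix of `cabc` that matches the current input suffix. Reaching q4 means `cabc` has been seen, and we stay there forever. Accept from q4.
        a   b   c  
>  q0   q0  q0  q1 
   q1   q2  q0  q1 
   q2   q0  q3  q1 
   q3   q0  q0  q4 
 * q4   q4  q4  q4 
(> = start, * = accepting)

start=q0; accept=q4; q0-a->q0; q0-b->q0; q0-c->q1; q1-a->q2; q1-b->q0; q1-c->q1; q2-a->q0; q2-b->q3; q2-c->q1; q3-a->q0; q3-b->q0; q3-c->q4; q4-a->q4; q4-b->q4; q4-c->q4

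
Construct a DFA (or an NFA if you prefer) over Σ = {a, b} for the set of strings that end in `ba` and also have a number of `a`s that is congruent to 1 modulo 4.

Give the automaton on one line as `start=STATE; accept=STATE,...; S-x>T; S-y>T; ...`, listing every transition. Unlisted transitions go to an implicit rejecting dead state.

Build one automaton per condition and run them in lockstep. The first has 3 states tracking how much of the suffix `ba` has currently been matched; the second has 4 states tracking the count of `a`s modulo 4. A product state is a pair (one from each), accepting exactly when both do.
          a    b  
>  q0     q1   q2 
   q1     q3   q4 
   q2     q5   q2 
   q3     q6   q7 
   q4     q8   q4 
 * q5     q3   q4 
   q6     q0   q9 
   q7    q10   q7 
   q8     q6   q7 
   q9    q11   q9 
   q10    q0   q9 
   q11    q1   q2 
(> = start, * = accepting)

start=q0; accept=q5; q0-a>q1; q0-b>q2; q1-a>q3; q1-b>q4; q2-a>q5; q2-b>q2; q3-a>q6; q3-b>q7; q4-a>q8; q4-b>q4; q5-a>q3; q5-b>q4; q6-a>q0; q6-b>q9; q7-a>q10; q7-b>q7; q8-a>q6; q8-b>q7; q9-a>q11; q9-b>q9; q10-a>q0; q10-b>q9; q11-a>q1; q11-b>q2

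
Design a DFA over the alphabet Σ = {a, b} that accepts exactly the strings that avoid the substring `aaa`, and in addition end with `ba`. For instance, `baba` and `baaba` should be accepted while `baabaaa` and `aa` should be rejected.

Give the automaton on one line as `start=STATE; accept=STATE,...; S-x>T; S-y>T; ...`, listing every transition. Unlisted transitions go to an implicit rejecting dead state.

Run two small machines in parallel and take their product. One (4 states) tracks partial matches of the forbidden pattern `aaa`; the other (3 states) tracks how much of the suffix `ba` has currently been matched. Each combined state is a pair, one component from each; accept when both components accept. After merging equivalent states the machine shrinks.
6 states suffice.
        a   b  
>  S0   S1  S2 
   S1   S3  S2 
   S2   S4  S2 
   S3   S5  S2 
 * S4   S3  S2 
   S5   S5  S5 
(> = start, * = accepting)

start=S0; accept=S4; S0-a>S1; S0-b>S2; S1-a>S3; S1-b>S2; S2-a>S4; S2-b>S2; S3-a>S5; S3-b>S2; S4-a>S3; S4-b>S2; S5-a>S5; S5-b>S5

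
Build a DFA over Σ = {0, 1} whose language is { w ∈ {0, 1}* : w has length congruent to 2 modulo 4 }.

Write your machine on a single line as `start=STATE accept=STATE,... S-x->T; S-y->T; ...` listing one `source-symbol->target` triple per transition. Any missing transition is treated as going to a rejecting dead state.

Count input length modulo 4: every symbol advances one step around the cycle q0 → q1 → q2 → q3 → q0. Accept at q2.
4 states suffice.
        0   1  
>  q0   q1  q1 
   q1   q2  q2 
 * q2   q3  q3 
   q3   q0  q0 
(> = start, * = accepting)

start=q0; accept=q2; q0-0->q1; q0-1->q1; q1-0->q2; q1-1->q2; q2-0->q3; q2-1->q3; q3-0->q0; q3-1->q0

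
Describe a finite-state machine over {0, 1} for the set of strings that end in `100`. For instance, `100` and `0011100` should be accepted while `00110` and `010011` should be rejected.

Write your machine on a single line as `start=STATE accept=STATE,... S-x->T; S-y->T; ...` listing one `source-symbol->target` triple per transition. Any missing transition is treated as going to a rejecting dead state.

Remember how much of `100` the current input suffix matches. State q0 means no match yet; q1 means the last symbol is `1`; q2 means the last 2 symbols are `10`; q3 means the last 3 symbols are `100`. Only q3 accepts. On a mismatch, fall back to the longest proper suffix that is still a prefix of `100`.
With 4 states:
        0   1  
>  q0   q0  q1 
   q1   q2  q1 
   q2   q3  q1 
 * q3   q0  q1 
(> = start, * = accepting)

start=q0; accept=q3; q0-0->q0; q0-1->q1; q1-0->q2; q1-1->q1; q2-0->q3; q2-1->q1; q3-0->q0; q3-1->q1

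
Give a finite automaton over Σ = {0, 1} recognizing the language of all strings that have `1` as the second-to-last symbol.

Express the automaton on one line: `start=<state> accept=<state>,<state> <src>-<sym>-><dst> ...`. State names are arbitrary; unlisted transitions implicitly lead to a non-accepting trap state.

A DFA must remember the last 2 symbols (since which symbol is second-to-last isn't known until the input ends). Use one state per possible window of the last ≤2 symbols; accept from those whose window starts with `1`.
With 7 states:
        0   1  
>  s0   s1  s2 
   s1   s3  s4 
   s2   s5  s6 
   s3   s3  s4 
   s4   s5  s6 
 * s5   s3  s4 
 * s6   s5  s6 
(> = start, * = accepting)

start=s0 accept=s5,s6 s0-0->s1 s0-1->s2 s1-0->s3 s1-1->s4 s2-0->s5 s2-1->s6 s3-0->s3 s3-1->s4 s4-0->s5 s4-1->s6 s5-0->s3 s5-1->s4 s6-0->s5 s6-1->s6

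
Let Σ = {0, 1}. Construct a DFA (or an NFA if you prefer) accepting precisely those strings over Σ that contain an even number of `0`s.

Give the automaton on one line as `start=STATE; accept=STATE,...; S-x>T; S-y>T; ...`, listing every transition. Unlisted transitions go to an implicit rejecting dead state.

Keep the running count of `0`s modulo 2: each `0` advances along the cycle s0 → s1 → s0 while other symbols loop. Accept at s0.
2 states suffice.
        0   1  
>* s0   s1  s0 
   s1   s0  s1 
(> = start, * = accepting)

start=s0; accept=s0; s0-0>s1; s0-1>s0; s1-0>s0; s1-1>s1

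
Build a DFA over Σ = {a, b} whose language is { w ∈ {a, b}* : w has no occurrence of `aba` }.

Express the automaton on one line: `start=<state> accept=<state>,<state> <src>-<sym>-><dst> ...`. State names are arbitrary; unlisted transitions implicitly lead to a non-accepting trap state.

This is the complement of 'contains `aba`'. Use the same substring-matching states — q0 through q3 holding how much of `aba` has just been matched — but flip the accepting set: everything except the trap q3 accepts.
        a   b  
>* q0   q1  q0 
 * q1   q1  q2 
 * q2   q3  q0 
   q3   q3  q3 
(> = start, * = accepting)

start=q0 accept=q0,q1,q2 q0-a->q1 q0-b->q0 q1-a->q1 q1-b->q2 q2-a->q3 q2-b->q0 q3-a->q3 q3-b->q3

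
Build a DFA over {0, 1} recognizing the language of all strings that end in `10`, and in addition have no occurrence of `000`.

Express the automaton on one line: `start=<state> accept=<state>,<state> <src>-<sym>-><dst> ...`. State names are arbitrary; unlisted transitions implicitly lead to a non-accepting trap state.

start=s0 accept=s4 s0-0->s1 s0-1->s2 s1-0->s3 s1-1->s2 s2-0->s4 s2-1->s2 s3-0->s5 s3-1->s2 s4-0->s3 s4-1->s2 s5-0->s5 s5-1->s5

Run two small machines in parallel and take their product. The first has 3 states tracking how much of the suffix `10` has currently been matched; the second has 4 states tracking partial matches of the forbidden pattern `000`. A product state is a pair (one from each), accepting exactly when both do. After merging equivalent states the machine shrinks.
6 states suffice.
        0   1  
>  s0   s1  s2 
   s1   s3  s2 
   s2   s4  s2 
   s3   s5  s2 
 * s4   s3  s2 
   s5   s5  s5 
(> = start, * = accepting)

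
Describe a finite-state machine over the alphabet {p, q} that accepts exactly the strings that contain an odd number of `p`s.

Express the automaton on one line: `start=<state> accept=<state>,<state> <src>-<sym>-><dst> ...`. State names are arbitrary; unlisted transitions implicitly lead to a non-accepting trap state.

Keep the running count of `p`s modulo 2: each `p` advances along the cycle S0 → S1 → S0 while other symbols loop. Accept at S1.
A 2-state machine:
        p   q  
>  S0   S1  S0 
 * S1   S0  S1 
(> = start, * = accepting)

start=S0 accept=S1 S0-p->S1 S0-q->S0 S1-p->S0 S1-q->S1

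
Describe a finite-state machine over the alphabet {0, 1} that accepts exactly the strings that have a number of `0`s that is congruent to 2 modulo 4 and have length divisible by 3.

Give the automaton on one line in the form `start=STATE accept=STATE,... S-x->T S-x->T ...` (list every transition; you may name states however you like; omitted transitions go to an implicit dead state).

start=q0 accept=q7 q0-0->q1 q0-1->q2 q1-0->q3 q1-1->q4 q2-0->q4 q2-1->q5 q3-0->q6 q3-1->q7 q4-0->q7 q4-1->q8 q5-0->q8 q5-1->q0 q6-0->q2 q6-1->q9 q7-0->q9 q7-1->q10 q8-0->q10 q8-1->q1 q9-0->q5 q9-1->q11 q10-0->q11 q10-1->q3 q11-0->q0 q11-1->q6

Handle the two conditions separately and then intersect. One (4 states) tracks the count of `0`s modulo 4; the other (3 states) tracks the input length modulo 3. Each combined state is a pair, one component from each; accept when both components accept.
A 12-state machine:
          0    1  
>  q0     q1   q2 
   q1     q3   q4 
   q2     q4   q5 
   q3     q6   q7 
   q4     q7   q8 
   q5     q8   q0 
   q6     q2   q9 
 * q7     q9  q10 
   q8    q10   q1 
   q9     q5  q11 
   q10   q11   q3 
   q11    q0   q6 
(> = start, * = accepting)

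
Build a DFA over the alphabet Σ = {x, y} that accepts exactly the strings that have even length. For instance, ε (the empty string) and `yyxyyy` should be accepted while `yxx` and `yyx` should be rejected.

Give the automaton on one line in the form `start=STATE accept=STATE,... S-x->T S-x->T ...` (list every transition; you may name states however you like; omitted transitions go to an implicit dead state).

Only the length mod 2 matters, so use a 2-cycle: from any state, every input symbol moves to the next state, wrapping B back to A. Mark A accepting.
       x  y 
>* A   B  B 
   B   A  A 
(> = start, * = accepting)

start=A accept=A A-x->B A-y->B B-x->A B-y->A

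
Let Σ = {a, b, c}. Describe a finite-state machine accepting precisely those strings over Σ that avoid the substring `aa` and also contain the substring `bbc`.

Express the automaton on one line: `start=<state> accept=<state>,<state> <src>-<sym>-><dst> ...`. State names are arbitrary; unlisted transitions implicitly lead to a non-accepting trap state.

start=S0 accept=S6,S8 S0-a->S1 S0-b->S2 S0-c->S0 S1-a->S3 S1-b->S2 S1-c->S0 S2-a->S1 S2-b->S4 S2-c->S0 S3-a->S3 S3-b->S5 S3-c->S3 S4-a->S1 S4-b->S4 S4-c->S6 S5-a->S3 S5-b->S7 S5-c->S3 S6-a->S8 S6-b->S6 S6-c->S6 S7-a->S3 S7-b->S7 S7-c->S9 S8-a->S9 S8-b->S6 S8-c->S6 S9-a->S9 S9-b->S9 S9-c->S9

Run two small machines in parallel and take their product. The first has 3 states tracking partial matches of the forbidden pattern `aa`; the second has 4 states tracking whether and how much of `bbc` has been seen. A product state is a pair (one from each), accepting exactly when both do.
10 states suffice.
        a   b   c  
>  S0   S1  S2  S0 
   S1   S3  S2  S0 
   S2   S1  S4  S0 
   S3   S3  S5  S3 
   S4   S1  S4  S6 
   S5   S3  S7  S3 
 * S6   S8  S6  S6 
   S7   S3  S7  S9 
 * S8   S9  S6  S6 
   S9   S9  S9  S9 
(> = start, * = accepting)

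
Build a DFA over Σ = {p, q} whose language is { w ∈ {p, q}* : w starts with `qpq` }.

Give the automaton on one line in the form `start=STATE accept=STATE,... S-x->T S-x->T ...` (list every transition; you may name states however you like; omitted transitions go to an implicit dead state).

Check the first 3 symbols one by one: S0 through S2 record how many have matched `qpq` so far; any wrong symbol goes to the dead state S4. After all 3 match we enter the accepting sink S3.
With 5 states:
        p   q  
>  S0   S4  S1 
   S1   S2  S4 
   S2   S4  S3 
 * S3   S3  S3 
   S4   S4  S4 
(> = start, * = accepting)

start=S0 accept=S3 S0-p->S4 S0-q->S1 S1-p->S2 S1-q->S4 S2-p->S4 S2-q->S3 S3-p->S3 S3-q->S3 S4-p->S4 S4-q->S4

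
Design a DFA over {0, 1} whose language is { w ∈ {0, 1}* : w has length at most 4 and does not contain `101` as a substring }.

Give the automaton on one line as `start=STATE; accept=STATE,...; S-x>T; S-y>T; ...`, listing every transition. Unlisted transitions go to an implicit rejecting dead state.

start=S0; accept=S0,S1,S2,S3,S4,S5,S6,S7,S9; S0-0>S1; S0-1>S2; S1-0>S3; S1-1>S4; S2-0>S5; S2-1>S4; S3-0>S6; S3-1>S6; S4-0>S7; S4-1>S6; S5-0>S6; S5-1>S8; S6-0>S9; S6-1>S9; S7-0>S9; S7-1>S8; S8-0>S8; S8-1>S8; S9-0>S8; S9-1>S8

Handle the two conditions separately and then intersect. The first has 6 states tracking the input length, saturating at 5; the second has 4 states tracking partial matches of the forbidden pattern `101`. A product state is a pair (one from each), accepting exactly when both do. Minimizing collapses redundant product states.
10 states suffice.
        0   1  
>* S0   S1  S2 
 * S1   S3  S4 
 * S2   S5  S4 
 * S3   S6  S6 
 * S4   S7  S6 
 * S5   S6  S8 
 * S6   S9  S9 
 * S7   S9  S8 
   S8   S8  S8 
 * S9   S8  S8 
(> = start, * = accepting)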